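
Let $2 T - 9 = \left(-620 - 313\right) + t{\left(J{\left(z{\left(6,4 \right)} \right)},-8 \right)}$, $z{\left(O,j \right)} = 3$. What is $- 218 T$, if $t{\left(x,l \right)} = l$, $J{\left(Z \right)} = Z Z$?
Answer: $101588$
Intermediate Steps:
$J{\left(Z \right)} = Z^{2}$
$T = -466$ ($T = \frac{9}{2} + \frac{\left(-620 - 313\right) - 8}{2} = \frac{9}{2} + \frac{-933 - 8}{2} = \frac{9}{2} + \frac{1}{2} \left(-941\right) = \frac{9}{2} - \frac{941}{2} = -466$)
$- 218 T = \left(-218\right) \left(-466\right) = 101588$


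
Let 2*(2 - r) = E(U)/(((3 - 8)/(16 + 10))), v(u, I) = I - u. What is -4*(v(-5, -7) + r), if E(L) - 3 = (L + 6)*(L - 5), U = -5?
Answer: 364/5 ≈ 72.800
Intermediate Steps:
E(L) = 3 + (-5 + L)*(6 + L) (E(L) = 3 + (L + 6)*(L - 5) = 3 + (6 + L)*(-5 + L) = 3 + (-5 + L)*(6 + L))
r = -81/5 (r = 2 - (-27 - 5 + (-5)²)/(2*((3 - 8)/(16 + 10))) = 2 - (-27 - 5 + 25)/(2*((-5/26))) = 2 - (-7)/(2*((-5*1/26))) = 2 - (-7)/(2*(-5/26)) = 2 - (-7)*(-26)/(2*5) = 2 - ½*182/5 = 2 - 91/5 = -81/5 ≈ -16.200)
-4*(v(-5, -7) + r) = -4*((-7 - 1*(-5)) - 81/5) = -4*((-7 + 5) - 81/5) = -4*(-2 - 81/5) = -4*(-91/5) = 364/5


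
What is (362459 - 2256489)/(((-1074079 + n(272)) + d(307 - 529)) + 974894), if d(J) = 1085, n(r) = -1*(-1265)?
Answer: 378806/19367 ≈ 19.559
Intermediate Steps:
n(r) = 1265
(362459 - 2256489)/(((-1074079 + n(272)) + d(307 - 529)) + 974894) = (362459 - 2256489)/(((-1074079 + 1265) + 1085) + 974894) = -1894030/((-1072814 + 1085) + 974894) = -1894030/(-1071729 + 974894) = -1894030/(-96835) = -1894030*(-1/96835) = 378806/19367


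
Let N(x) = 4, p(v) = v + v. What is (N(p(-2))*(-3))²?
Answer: 144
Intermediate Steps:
p(v) = 2*v
(N(p(-2))*(-3))² = (4*(-3))² = (-12)² = 144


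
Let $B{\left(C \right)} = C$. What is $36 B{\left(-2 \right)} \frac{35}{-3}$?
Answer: $840$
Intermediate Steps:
$36 B{\left(-2 \right)} \frac{35}{-3} = 36 \left(-2\right) \frac{35}{-3} = - 72 \cdot 35 \left(- \frac{1}{3}\right) = \left(-72\right) \left(- \frac{35}{3}\right) = 840$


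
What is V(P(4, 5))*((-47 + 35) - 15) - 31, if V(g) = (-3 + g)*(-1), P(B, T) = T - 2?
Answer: -31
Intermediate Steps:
P(B, T) = -2 + T
V(g) = 3 - g
V(P(4, 5))*((-47 + 35) - 15) - 31 = (3 - (-2 + 5))*((-47 + 35) - 15) - 31 = (3 - 1*3)*(-12 - 15) - 31 = (3 - 3)*(-27) - 31 = 0*(-27) - 31 = 0 - 31 = -31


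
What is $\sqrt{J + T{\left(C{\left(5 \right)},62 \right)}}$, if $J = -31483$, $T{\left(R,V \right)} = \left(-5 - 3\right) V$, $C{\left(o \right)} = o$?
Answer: $i \sqrt{31979} \approx 178.83 i$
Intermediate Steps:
$T{\left(R,V \right)} = - 8 V$ ($T{\left(R,V \right)} = \left(-5 - 3\right) V = - 8 V$)
$\sqrt{J + T{\left(C{\left(5 \right)},62 \right)}} = \sqrt{-31483 - 496} = \sqrt{-31979} = i \sqrt{31979}$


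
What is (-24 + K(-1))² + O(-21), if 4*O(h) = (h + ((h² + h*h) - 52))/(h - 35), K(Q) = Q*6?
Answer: 200791/224 ≈ 896.39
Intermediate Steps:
K(Q) = 6*Q
O(h) = (-52 + h + 2*h²)/(4*(-35 + h)) (O(h) = ((h + ((h² + h*h) - 52))/(h - 35))/4 = ((h + ((h² + h²) - 52))/(-35 + h))/4 = ((h + (2*h² - 52))/(-35 + h))/4 = ((h + (-52 + 2*h²))/(-35 + h))/4 = ((-52 + h + 2*h²)/(-35 + h))/4 = (-52 + h + 2*h²)/(4*(-35 + h)))
(-24 + K(-1))² + O(-21) = (-24 + 6*(-1))² + (-52 - 21 + 2*(-21)²)/(4*(-35 - 21)) = (-24 - 6)² + (¼)*(-52 - 21 + 2*441)/(-56) = (-30)² + (¼)*(-1/56)*(-52 - 21 + 882) = 900 + (¼)*(-1/56)*809 = 900 - 809/224 = 200791/224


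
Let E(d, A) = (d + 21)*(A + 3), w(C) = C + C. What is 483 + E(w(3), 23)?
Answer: 1185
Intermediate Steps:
w(C) = 2*C
E(d, A) = (3 + A)*(21 + d) (E(d, A) = (21 + d)*(3 + A) = (3 + A)*(21 + d))
483 + E(w(3), 23) = 483 + (63 + 3*(2*3) + 21*23 + 23*(2*3)) = 483 + (63 + 3*6 + 483 + 23*6) = 483 + (63 + 18 + 483 + 138) = 483 + 702 = 1185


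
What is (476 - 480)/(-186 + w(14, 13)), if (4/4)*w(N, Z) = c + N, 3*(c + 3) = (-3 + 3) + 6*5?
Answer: 4/165 ≈ 0.024242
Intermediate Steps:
c = 7 (c = -3 + ((-3 + 3) + 6*5)/3 = -3 + (0 + 30)/3 = -3 + (1/3)*30 = -3 + 10 = 7)
w(N, Z) = 7 + N
(476 - 480)/(-186 + w(14, 13)) = (476 - 480)/(-186 + (7 + 14)) = -4/(-186 + 21) = -4/(-165) = -4*(-1/165) = 4/165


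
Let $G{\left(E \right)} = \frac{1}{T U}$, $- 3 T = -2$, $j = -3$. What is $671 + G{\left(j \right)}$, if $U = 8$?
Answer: $\frac{10739}{16} \approx 671.19$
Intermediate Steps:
$T = \frac{2}{3}$ ($T = \left(- \frac{1}{3}\right) \left(-2\right) = \frac{2}{3} \approx 0.66667$)
$G{\left(E \right)} = \frac{3}{16}$ ($G{\left(E \right)} = \frac{1}{\frac{2}{3} \cdot 8} = \frac{1}{\frac{16}{3}} = \frac{3}{16}$)
$671 + G{\left(j \right)} = 671 + \frac{3}{16} = \frac{10739}{16}$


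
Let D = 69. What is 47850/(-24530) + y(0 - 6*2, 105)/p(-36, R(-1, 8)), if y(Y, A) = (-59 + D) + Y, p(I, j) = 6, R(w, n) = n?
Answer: -1528/669 ≈ -2.2840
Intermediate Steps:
y(Y, A) = 10 + Y (y(Y, A) = (-59 + 69) + Y = 10 + Y)
47850/(-24530) + y(0 - 6*2, 105)/p(-36, R(-1, 8)) = 47850/(-24530) + (10 + (0 - 6*2))/6 = 47850*(-1/24530) + (10 + (0 - 12))*(⅙) = -435/223 + (10 - 12)*(⅙) = -435/223 - 2*⅙ = -435/223 - ⅓ = -1528/669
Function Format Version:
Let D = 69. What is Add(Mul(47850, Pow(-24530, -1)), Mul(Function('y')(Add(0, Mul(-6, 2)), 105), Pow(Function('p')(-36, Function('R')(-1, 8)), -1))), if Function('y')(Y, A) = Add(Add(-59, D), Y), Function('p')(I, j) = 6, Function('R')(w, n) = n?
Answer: Rational(-1528, 669) ≈ -2.2840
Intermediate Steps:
Function('y')(Y, A) = Add(10, Y) (Function('y')(Y, A) = Add(Add(-59, 69), Y) = Add(10, Y))
Add(Mul(47850, Pow(-24530, -1)), Mul(Function('y')(Add(0, Mul(-6, 2)), 105), Pow(Function('p')(-36, Function('R')(-1, 8)), -1))) = Add(Mul(47850, Pow(-24530, -1)), Mul(Add(10, Add(0, Mul(-6, 2))), Pow(6, -1))) = Add(Mul(47850, Rational(-1, 24530)), Mul(Add(10, Add(0, -12)), Rational(1, 6))) = Add(Rational(-435, 223), Mul(Add(10, -12), Rational(1, 6))) = Add(Rational(-435, 223), Mul(-2, Rational(1, 6))) = Add(Rational(-435, 223), Rational(-1, 3)) = Rational(-1528, 669)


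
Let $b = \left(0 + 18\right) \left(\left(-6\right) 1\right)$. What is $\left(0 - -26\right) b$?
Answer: $-2808$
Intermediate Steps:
$b = -108$ ($b = 18 \left(-6\right) = -108$)
$\left(0 - -26\right) b = \left(0 - -26\right) \left(-108\right) = \left(0 + 26\right) \left(-108\right) = 26 \left(-108\right) = -2808$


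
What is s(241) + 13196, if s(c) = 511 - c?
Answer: 13466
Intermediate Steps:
s(241) + 13196 = (511 - 1*241) + 13196 = (511 - 241) + 13196 = 270 + 13196 = 13466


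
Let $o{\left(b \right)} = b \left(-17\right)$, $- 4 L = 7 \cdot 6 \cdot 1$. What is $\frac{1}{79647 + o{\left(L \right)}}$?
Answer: $\frac{2}{159651} \approx 1.2527 \cdot 10^{-5}$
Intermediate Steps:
$L = - \frac{21}{2}$ ($L = - \frac{7 \cdot 6 \cdot 1}{4} = - \frac{42 \cdot 1}{4} = \left(- \frac{1}{4}\right) 42 = - \frac{21}{2} \approx -10.5$)
$o{\left(b \right)} = - 17 b$
$\frac{1}{79647 + o{\left(L \right)}} = \frac{1}{79647 - - \frac{357}{2}} = \frac{1}{79647 + \frac{357}{2}} = \frac{1}{\frac{159651}{2}} = \frac{2}{159651}$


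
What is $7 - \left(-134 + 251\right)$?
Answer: $-110$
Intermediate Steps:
$7 - \left(-134 + 251\right) = 7 - 117 = -110$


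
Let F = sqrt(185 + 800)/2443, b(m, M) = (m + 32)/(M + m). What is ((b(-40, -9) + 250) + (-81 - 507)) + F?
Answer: -16554/49 + sqrt(985)/2443 ≈ -337.82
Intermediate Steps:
b(m, M) = (32 + m)/(M + m)
F = sqrt(985)/2443 (F = sqrt(985)*(1/2443) = sqrt(985)/2443 ≈ 0.012847)
((b(-40, -9) + 250) + (-81 - 507)) + F = (((32 - 40)/(-9 - 40) + 250) + (-81 - 507)) + sqrt(985)/2443 = ((-8/(-49) + 250) - 588) + sqrt(985)/2443 = ((-1/49*(-8) + 250) - 588) + sqrt(985)/2443 = ((8/49 + 250) - 588) + sqrt(985)/2443 = (12258/49 - 588) + sqrt(985)/2443 = -16554/49 + sqrt(985)/2443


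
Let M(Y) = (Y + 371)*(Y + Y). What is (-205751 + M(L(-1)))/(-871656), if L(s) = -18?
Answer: 218459/871656 ≈ 0.25063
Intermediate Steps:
M(Y) = 2*Y*(371 + Y) (M(Y) = (371 + Y)*(2*Y) = 2*Y*(371 + Y))
(-205751 + M(L(-1)))/(-871656) = (-205751 + 2*(-18)*(371 - 18))/(-871656) = (-205751 + 2*(-18)*353)*(-1/871656) = (-205751 - 12708)*(-1/871656) = -218459*(-1/871656) = 218459/871656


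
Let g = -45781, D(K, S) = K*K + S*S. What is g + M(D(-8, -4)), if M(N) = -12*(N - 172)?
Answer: -44677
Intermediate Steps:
D(K, S) = K**2 + S**2
M(N) = 2064 - 12*N (M(N) = -12*(-172 + N) = 2064 - 12*N)
g + M(D(-8, -4)) = -45781 + (2064 - 12*((-8)**2 + (-4)**2)) = -45781 + (2064 - 12*(64 + 16)) = -45781 + (2064 - 12*80) = -45781 + (2064 - 960) = -45781 + 1104 = -44677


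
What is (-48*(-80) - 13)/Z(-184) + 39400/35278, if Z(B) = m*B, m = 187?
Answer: 610333147/606922712 ≈ 1.0056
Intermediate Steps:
Z(B) = 187*B
(-48*(-80) - 13)/Z(-184) + 39400/35278 = (-48*(-80) - 13)/((187*(-184))) + 39400/35278 = (3840 - 13)/(-34408) + 39400*(1/35278) = 3827*(-1/34408) + 19700/17639 = -3827/34408 + 19700/17639 = 610333147/606922712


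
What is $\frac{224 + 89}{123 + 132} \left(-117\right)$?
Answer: $- \frac{12207}{85} \approx -143.61$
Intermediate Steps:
$\frac{224 + 89}{123 + 132} \left(-117\right) = \frac{313}{255} \left(-117\right) = - \frac{12207}{85}$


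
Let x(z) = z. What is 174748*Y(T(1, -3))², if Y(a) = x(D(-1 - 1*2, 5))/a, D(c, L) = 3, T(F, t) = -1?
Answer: 1572732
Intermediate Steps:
Y(a) = 3/a
174748*Y(T(1, -3))² = 174748*(3/(-1))² = 174748*(3*(-1))² = 174748*(-3)² = 174748*9 = 1572732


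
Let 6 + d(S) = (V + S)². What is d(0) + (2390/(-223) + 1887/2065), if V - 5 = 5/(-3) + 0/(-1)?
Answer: -19448171/4144455 ≈ -4.6926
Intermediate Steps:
V = 10/3 (V = 5 + (5/(-3) + 0/(-1)) = 5 + (5*(-⅓) + 0*(-1)) = 5 + (-5/3 + 0) = 5 - 5/3 = 10/3 ≈ 3.3333)
d(S) = -6 + (10/3 + S)²
d(0) + (2390/(-223) + 1887/2065) = (-6 + (10 + 3*0)²/9) + (2390/(-223) + 1887/2065) = (-6 + (10 + 0)²/9) + (2390*(-1/223) + 1887*(1/2065)) = (-6 + (⅑)*10²) + (-2390/223 + 1887/2065) = (-6 + (⅑)*100) - 4514549/460495 = (-6 + 100/9) - 4514549/460495 = 46/9 - 4514549/460495 = -19448171/4144455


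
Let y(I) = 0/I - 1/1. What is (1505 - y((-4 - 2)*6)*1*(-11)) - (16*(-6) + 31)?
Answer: 1559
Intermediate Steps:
y(I) = -1 (y(I) = 0 - 1*1 = 0 - 1 = -1)
(1505 - y((-4 - 2)*6)*1*(-11)) - (16*(-6) + 31) = (1505 - (-1*1)*(-11)) - (16*(-6) + 31) = (1505 - (-1)*(-11)) - (-96 + 31) = (1505 - 1*11) - 1*(-65) = (1505 - 11) + 65 = 1494 + 65 = 1559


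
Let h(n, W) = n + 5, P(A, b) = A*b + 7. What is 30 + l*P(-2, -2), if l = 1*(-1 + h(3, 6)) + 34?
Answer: 481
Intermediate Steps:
P(A, b) = 7 + A*b
h(n, W) = 5 + n
l = 41 (l = 1*(-1 + (5 + 3)) + 34 = 1*(-1 + 8) + 34 = 1*7 + 34 = 7 + 34 = 41)
30 + l*P(-2, -2) = 30 + 41*(7 - 2*(-2)) = 30 + 41*(7 + 4) = 30 + 41*11 = 30 + 451 = 481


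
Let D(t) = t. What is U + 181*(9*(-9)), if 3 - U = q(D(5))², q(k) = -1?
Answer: -14659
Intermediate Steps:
U = 2 (U = 3 - 1*(-1)² = 3 - 1*1 = 3 - 1 = 2)
U + 181*(9*(-9)) = 2 + 181*(9*(-9)) = 2 + 181*(-81) = 2 - 14661 = -14659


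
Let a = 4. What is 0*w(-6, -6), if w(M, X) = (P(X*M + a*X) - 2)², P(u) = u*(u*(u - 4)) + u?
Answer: 0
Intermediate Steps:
P(u) = u + u²*(-4 + u) (P(u) = u*(u*(-4 + u)) + u = u²*(-4 + u) + u = u + u²*(-4 + u))
w(M, X) = (-2 + (4*X + M*X)*(1 + (4*X + M*X)² - 16*X - 4*M*X))² (w(M, X) = ((X*M + 4*X)*(1 + (X*M + 4*X)² - 4*(X*M + 4*X)) - 2)² = ((M*X + 4*X)*(1 + (M*X + 4*X)² - 4*(M*X + 4*X)) - 2)² = ((4*X + M*X)*(1 + (4*X + M*X)² - 4*(4*X + M*X)) - 2)² = ((4*X + M*X)*(1 + (4*X + M*X)² + (-16*X - 4*M*X)) - 2)² = ((4*X + M*X)*(1 + (4*X + M*X)² - 16*X - 4*M*X) - 2)² = (-2 + (4*X + M*X)*(1 + (4*X + M*X)² - 16*X - 4*M*X))²)
0*w(-6, -6) = 0*(-2 - 6*(4 - 6)*(1 + (-6)²*(4 - 6)² - 4*(-6)*(4 - 6)))² = 0*(-2 - 6*(-2)*(1 + 36*(-2)² - 4*(-6)*(-2)))² = 0*(-2 - 6*(-2)*(1 + 36*4 - 48))² = 0*(-2 - 6*(-2)*(1 + 144 - 48))² = 0*(-2 - 6*(-2)*97)² = 0*(-2 + 1164)² = 0*1162² = 0*1350244 = 0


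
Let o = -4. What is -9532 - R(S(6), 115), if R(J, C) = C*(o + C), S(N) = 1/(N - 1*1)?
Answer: -22297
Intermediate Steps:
S(N) = 1/(-1 + N) (S(N) = 1/(N - 1) = 1/(-1 + N))
R(J, C) = C*(-4 + C)
-9532 - R(S(6), 115) = -9532 - 115*(-4 + 115) = -9532 - 115*111 = -9532 - 1*12765 = -9532 - 12765 = -22297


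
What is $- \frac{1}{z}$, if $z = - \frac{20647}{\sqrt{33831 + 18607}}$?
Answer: $\frac{\sqrt{52438}}{20647} \approx 0.011091$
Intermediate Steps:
$z = - \frac{20647 \sqrt{52438}}{52438}$ ($z = - \frac{20647}{\sqrt{52438}} = - 20647 \frac{\sqrt{52438}}{52438} = - \frac{20647 \sqrt{52438}}{52438} \approx -90.164$)
$- \frac{1}{z} = - \frac{1}{\left(- \frac{20647}{52438}\right) \sqrt{52438}} = - \frac{\left(-1\right) \sqrt{52438}}{20647} = \frac{\sqrt{52438}}{20647}$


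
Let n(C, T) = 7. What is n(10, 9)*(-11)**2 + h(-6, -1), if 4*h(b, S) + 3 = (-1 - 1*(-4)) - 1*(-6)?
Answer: 1697/2 ≈ 848.50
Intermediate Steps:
h(b, S) = 3/2 (h(b, S) = -3/4 + ((-1 - 1*(-4)) - 1*(-6))/4 = -3/4 + ((-1 + 4) + 6)/4 = -3/4 + (3 + 6)/4 = -3/4 + (1/4)*9 = -3/4 + 9/4 = 3/2)
n(10, 9)*(-11)**2 + h(-6, -1) = 7*(-11)**2 + 3/2 = 7*121 + 3/2 = 847 + 3/2 = 1697/2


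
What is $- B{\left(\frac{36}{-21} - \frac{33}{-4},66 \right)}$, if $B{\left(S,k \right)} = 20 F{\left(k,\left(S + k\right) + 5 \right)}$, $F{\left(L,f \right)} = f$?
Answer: $- \frac{10855}{7} \approx -1550.7$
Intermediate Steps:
$B{\left(S,k \right)} = 100 + 20 S + 20 k$ ($B{\left(S,k \right)} = 20 \left(\left(S + k\right) + 5\right) = 20 \left(5 + S + k\right) = 100 + 20 S + 20 k$)
$- B{\left(\frac{36}{-21} - \frac{33}{-4},66 \right)} = - (100 + 20 \left(\frac{36}{-21} - \frac{33}{-4}\right) + 20 \cdot 66) = - (100 + 20 \left(36 \left(- \frac{1}{21}\right) - - \frac{33}{4}\right) + 1320) = - (100 + 20 \left(- \frac{12}{7} + \frac{33}{4}\right) + 1320) = - (100 + 20 \cdot \frac{183}{28} + 1320) = - (100 + \frac{915}{7} + 1320) = \left(-1\right) \frac{10855}{7} = - \frac{10855}{7}$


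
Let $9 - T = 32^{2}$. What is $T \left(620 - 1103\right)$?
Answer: $490245$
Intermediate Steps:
$T = -1015$ ($T = 9 - 32^{2} = 9 - 1024 = -1015$)
$T \left(620 - 1103\right) = - 1015 \left(620 - 1103\right) = \left(-1015\right) \left(-483\right) = 490245$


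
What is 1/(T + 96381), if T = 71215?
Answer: 1/167596 ≈ 5.9667e-6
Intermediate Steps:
1/(T + 96381) = 1/(71215 + 96381) = 1/167596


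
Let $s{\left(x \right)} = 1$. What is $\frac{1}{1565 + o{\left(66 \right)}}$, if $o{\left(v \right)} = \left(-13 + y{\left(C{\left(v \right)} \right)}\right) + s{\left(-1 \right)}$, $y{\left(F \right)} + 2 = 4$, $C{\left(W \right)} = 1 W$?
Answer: $\frac{1}{1555} \approx 0.00064309$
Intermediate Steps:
$C{\left(W \right)} = W$
$y{\left(F \right)} = 2$ ($y{\left(F \right)} = -2 + 4 = 2$)
$o{\left(v \right)} = -10$ ($o{\left(v \right)} = \left(-13 + 2\right) + 1 = -11 + 1 = -10$)
$\frac{1}{1565 + o{\left(66 \right)}} = \frac{1}{1565 - 10} = \frac{1}{1555}$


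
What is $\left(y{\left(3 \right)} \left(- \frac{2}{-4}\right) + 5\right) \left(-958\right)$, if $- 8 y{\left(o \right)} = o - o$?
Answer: $-4790$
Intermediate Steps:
$y{\left(o \right)} = 0$ ($y{\left(o \right)} = - \frac{o - o}{8} = \left(- \frac{1}{8}\right) 0 = 0$)
$\left(y{\left(3 \right)} \left(- \frac{2}{-4}\right) + 5\right) \left(-958\right) = \left(0 \left(- \frac{2}{-4}\right) + 5\right) \left(-958\right) = \left(0 \left(\left(-2\right) \left(- \frac{1}{4}\right)\right) + 5\right) \left(-958\right) = \left(0 \cdot \frac{1}{2} + 5\right) \left(-958\right) = \left(0 + 5\right) \left(-958\right) = 5 \left(-958\right) = -4790$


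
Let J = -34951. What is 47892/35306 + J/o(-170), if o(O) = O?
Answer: 621060823/3001010 ≈ 206.95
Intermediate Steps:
47892/35306 + J/o(-170) = 47892/35306 - 34951/(-170) = 47892*(1/35306) - 34951*(-1/170) = 23946/17653 + 34951/170 = 621060823/3001010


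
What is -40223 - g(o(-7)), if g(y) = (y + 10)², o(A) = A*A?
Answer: -43704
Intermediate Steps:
o(A) = A²
g(y) = (10 + y)²
-40223 - g(o(-7)) = -40223 - (10 + (-7)²)² = -40223 - (10 + 49)² = -40223 - 1*59² = -40223 - 1*3481 = -40223 - 3481 = -43704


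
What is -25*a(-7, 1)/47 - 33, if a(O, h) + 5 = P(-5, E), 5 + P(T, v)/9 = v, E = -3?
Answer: 374/47 ≈ 7.9574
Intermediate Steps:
P(T, v) = -45 + 9*v
a(O, h) = -77 (a(O, h) = -5 + (-45 + 9*(-3)) = -5 + (-45 - 27) = -5 - 72 = -77)
-25*a(-7, 1)/47 - 33 = -(-1925)/47 - 33 = -25*(-77/47) - 33 = 1925/47 - 33 = 374/47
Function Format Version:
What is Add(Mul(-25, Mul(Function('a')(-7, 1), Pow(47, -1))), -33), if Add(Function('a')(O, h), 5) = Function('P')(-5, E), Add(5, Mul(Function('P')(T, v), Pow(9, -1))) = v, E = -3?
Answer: Rational(374, 47) ≈ 7.9574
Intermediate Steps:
Function('P')(T, v) = Add(-45, Mul(9, v))
Function('a')(O, h) = -77 (Function('a')(O, h) = Add(-5, Add(-45, Mul(9, -3))) = Add(-5, Add(-45, -27)) = Add(-5, -72) = -77)
Add(Mul(-25, Mul(Function('a')(-7, 1), Pow(47, -1))), -33) = Add(Mul(-25, Mul(-77, Pow(47, -1))), -33) = Add(Mul(-25, Mul(-77, Rational(1, 47))), -33) = Add(Mul(-25, Rational(-77, 47)), -33) = Add(Rational(1925, 47), -33) = Rational(374, 47)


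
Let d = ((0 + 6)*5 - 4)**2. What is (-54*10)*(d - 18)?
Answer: -355320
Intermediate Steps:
d = 676 (d = (6*5 - 4)**2 = (30 - 4)**2 = 26**2 = 676)
(-54*10)*(d - 18) = (-54*10)*(676 - 18) = -540*658 = -355320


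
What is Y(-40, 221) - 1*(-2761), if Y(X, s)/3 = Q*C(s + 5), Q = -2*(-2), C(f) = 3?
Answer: 2797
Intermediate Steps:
Q = 4
Y(X, s) = 36 (Y(X, s) = 3*(4*3) = 3*12 = 36)
Y(-40, 221) - 1*(-2761) = 36 - 1*(-2761) = 36 + 2761 = 2797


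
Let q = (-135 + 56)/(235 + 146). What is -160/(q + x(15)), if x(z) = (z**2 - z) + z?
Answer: -30480/42823 ≈ -0.71177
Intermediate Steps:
x(z) = z**2
q = -79/381 ≈ -0.20735
-160/(q + x(15)) = -160/(-79/381 + 15**2) = -160/(-79/381 + 225) = -160/85646/381 = -160*381/85646 = -30480/42823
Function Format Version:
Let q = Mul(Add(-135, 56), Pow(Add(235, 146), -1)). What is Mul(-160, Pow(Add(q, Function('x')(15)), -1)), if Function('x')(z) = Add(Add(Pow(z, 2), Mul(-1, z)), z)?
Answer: Rational(-30480, 42823) ≈ -0.71177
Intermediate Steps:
Function('x')(z) = Pow(z, 2)
q = Rational(-79, 381) (q = Mul(-79, Pow(381, -1)) = Mul(-79, Rational(1, 381)) = Rational(-79, 381) ≈ -0.20735)
Mul(-160, Pow(Add(q, Function('x')(15)), -1)) = Mul(-160, Pow(Add(Rational(-79, 381), Pow(15, 2)), -1)) = Mul(-160, Pow(Add(Rational(-79, 381), 225), -1)) = Mul(-160, Pow(Rational(85646, 381), -1)) = Mul(-160, Rational(381, 85646)) = Rational(-30480, 42823)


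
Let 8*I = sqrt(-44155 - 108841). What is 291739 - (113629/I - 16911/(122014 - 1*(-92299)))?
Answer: 62523477218/214313 + 454516*I*sqrt(38249)/38249 ≈ 2.9174e+5 + 2324.0*I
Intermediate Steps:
I = I*sqrt(38249)/4 (I = sqrt(-44155 - 108841)/8 = sqrt(-152996)/8 = (2*I*sqrt(38249))/8 = I*sqrt(38249)/4 ≈ 48.893*I)
291739 - (113629/I - 16911/(122014 - 1*(-92299))) = 291739 - (113629/((I*sqrt(38249)/4)) - 16911/(122014 - 1*(-92299))) = 291739 - (113629*(-4*I*sqrt(38249)/38249) - 16911/(122014 + 92299)) = 291739 - (-454516*I*sqrt(38249)/38249 - 16911/214313) = 291739 - (-16911/214313 - 454516*I*sqrt(38249)/38249) = 291739 + (16911/214313 + 454516*I*sqrt(38249)/38249) = 62523477218/214313 + 454516*I*sqrt(38249)/38249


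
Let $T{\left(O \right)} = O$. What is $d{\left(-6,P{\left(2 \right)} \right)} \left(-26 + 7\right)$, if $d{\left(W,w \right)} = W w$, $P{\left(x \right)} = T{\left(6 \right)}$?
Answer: $684$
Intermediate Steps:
$P{\left(x \right)} = 6$
$d{\left(-6,P{\left(2 \right)} \right)} \left(-26 + 7\right) = \left(-6\right) 6 \left(-26 + 7\right) = \left(-36\right) \left(-19\right) = 684$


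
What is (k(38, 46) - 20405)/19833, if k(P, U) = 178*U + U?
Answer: -4057/6611 ≈ -0.61367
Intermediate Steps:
k(P, U) = 179*U
(k(38, 46) - 20405)/19833 = (179*46 - 20405)/19833 = (8234 - 20405)*(1/19833) = -12171*1/19833 = -4057/6611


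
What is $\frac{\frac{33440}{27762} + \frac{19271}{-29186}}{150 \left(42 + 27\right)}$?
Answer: $\frac{220489169}{4193104463100} \approx 5.2584 \cdot 10^{-5}$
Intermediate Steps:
$\frac{\frac{33440}{27762} + \frac{19271}{-29186}}{150 \left(42 + 27\right)} = \frac{33440 \cdot \frac{1}{27762} + 19271 \left(- \frac{1}{29186}\right)}{150 \cdot 69} = \frac{\frac{16720}{13881} - \frac{19271}{29186}}{10350} = \frac{220489169}{405130866} \cdot \frac{1}{10350} = \frac{220489169}{4193104463100}$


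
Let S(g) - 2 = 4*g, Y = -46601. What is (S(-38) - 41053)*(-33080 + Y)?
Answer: 3283096243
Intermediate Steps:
S(g) = 2 + 4*g
(S(-38) - 41053)*(-33080 + Y) = ((2 + 4*(-38)) - 41053)*(-33080 - 46601) = ((2 - 152) - 41053)*(-79681) = (-150 - 41053)*(-79681) = -41203*(-79681) = 3283096243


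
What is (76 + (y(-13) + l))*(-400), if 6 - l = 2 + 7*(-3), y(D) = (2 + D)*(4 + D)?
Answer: -80000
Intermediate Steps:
l = 25 (l = 6 - (2 + 7*(-3)) = 6 - (2 - 21) = 6 - 1*(-19) = 6 + 19 = 25)
(76 + (y(-13) + l))*(-400) = (76 + ((8 + (-13)² + 6*(-13)) + 25))*(-400) = (76 + ((8 + 169 - 78) + 25))*(-400) = (76 + (99 + 25))*(-400) = (76 + 124)*(-400) = 200*(-400) = -80000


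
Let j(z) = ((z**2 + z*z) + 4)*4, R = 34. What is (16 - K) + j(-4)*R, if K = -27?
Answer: 4939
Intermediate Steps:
j(z) = 16 + 8*z**2 (j(z) = ((z**2 + z**2) + 4)*4 = (2*z**2 + 4)*4 = (4 + 2*z**2)*4 = 16 + 8*z**2)
(16 - K) + j(-4)*R = (16 - 1*(-27)) + (16 + 8*(-4)**2)*34 = (16 + 27) + (16 + 8*16)*34 = 43 + (16 + 128)*34 = 43 + 144*34 = 43 + 4896 = 4939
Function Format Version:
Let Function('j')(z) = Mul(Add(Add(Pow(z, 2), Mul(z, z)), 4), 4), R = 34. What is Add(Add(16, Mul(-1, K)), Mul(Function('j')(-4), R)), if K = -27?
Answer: 4939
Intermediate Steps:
Function('j')(z) = Add(16, Mul(8, Pow(z, 2))) (Function('j')(z) = Mul(Add(Add(Pow(z, 2), Pow(z, 2)), 4), 4) = Mul(Add(Mul(2, Pow(z, 2)), 4), 4) = Mul(Add(4, Mul(2, Pow(z, 2))), 4) = Add(16, Mul(8, Pow(z, 2))))
Add(Add(16, Mul(-1, K)), Mul(Function('j')(-4), R)) = Add(Add(16, Mul(-1, -27)), Mul(Add(16, Mul(8, Pow(-4, 2))), 34)) = Add(Add(16, 27), Mul(Add(16, Mul(8, 16)), 34)) = Add(43, Mul(Add(16, 128), 34)) = Add(43, Mul(144, 34)) = Add(43, 4896) = 4939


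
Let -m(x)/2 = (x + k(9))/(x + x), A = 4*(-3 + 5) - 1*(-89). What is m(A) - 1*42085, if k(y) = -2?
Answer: -4082340/97 ≈ -42086.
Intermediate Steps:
A = 97 (A = 4*2 + 89 = 8 + 89 = 97)
m(x) = -(-2 + x)/x (m(x) = -2*(x - 2)/(x + x) = -2*(-2 + x)/(2*x) = -2*(-2 + x)*1/(2*x) = -(-2 + x)/x)
m(A) - 1*42085 = (2 - 1*97)/97 - 1*42085 = (2 - 97)/97 - 42085 = (1/97)*(-95) - 42085 = -95/97 - 42085 = -4082340/97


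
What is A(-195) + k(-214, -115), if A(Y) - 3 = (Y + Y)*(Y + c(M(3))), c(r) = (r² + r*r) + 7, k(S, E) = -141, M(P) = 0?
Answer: 73182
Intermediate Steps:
c(r) = 7 + 2*r² (c(r) = (r² + r²) + 7 = 2*r² + 7 = 7 + 2*r²)
A(Y) = 3 + 2*Y*(7 + Y) (A(Y) = 3 + (Y + Y)*(Y + (7 + 2*0²)) = 3 + (2*Y)*(Y + (7 + 2*0)) = 3 + (2*Y)*(Y + (7 + 0)) = 3 + (2*Y)*(Y + 7) = 3 + (2*Y)*(7 + Y) = 3 + 2*Y*(7 + Y))
A(-195) + k(-214, -115) = (3 + 2*(-195)² + 14*(-195)) - 141 = (3 + 2*38025 - 2730) - 141 = (3 + 76050 - 2730) - 141 = 73323 - 141 = 73182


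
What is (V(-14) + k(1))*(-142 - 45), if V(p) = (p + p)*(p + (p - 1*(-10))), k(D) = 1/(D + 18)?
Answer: -1790899/19 ≈ -94258.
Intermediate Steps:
k(D) = 1/(18 + D)
V(p) = 2*p*(10 + 2*p) (V(p) = (2*p)*(p + (p + 10)) = (2*p)*(p + (10 + p)) = (2*p)*(10 + 2*p) = 2*p*(10 + 2*p))
(V(-14) + k(1))*(-142 - 45) = (4*(-14)*(5 - 14) + 1/(18 + 1))*(-142 - 45) = (4*(-14)*(-9) + 1/19)*(-187) = (504 + 1/19)*(-187) = (9577/19)*(-187) = -1790899/19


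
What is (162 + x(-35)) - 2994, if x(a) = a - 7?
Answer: -2874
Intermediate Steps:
x(a) = -7 + a
(162 + x(-35)) - 2994 = (162 + (-7 - 35)) - 2994 = (162 - 42) - 2994 = 120 - 2994 = -2874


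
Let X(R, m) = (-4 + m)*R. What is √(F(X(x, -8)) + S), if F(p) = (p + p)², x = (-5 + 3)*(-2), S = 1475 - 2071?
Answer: 2*√2155 ≈ 92.844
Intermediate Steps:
S = -596
x = 4 (x = -2*(-2) = 4)
X(R, m) = R*(-4 + m)
F(p) = 4*p² (F(p) = (2*p)² = 4*p²)
√(F(X(x, -8)) + S) = √(4*(4*(-4 - 8))² - 596) = √(4*(4*(-12))² - 596) = √(4*(-48)² - 596) = √(4*2304 - 596) = √(9216 - 596) = √8620 = 2*√2155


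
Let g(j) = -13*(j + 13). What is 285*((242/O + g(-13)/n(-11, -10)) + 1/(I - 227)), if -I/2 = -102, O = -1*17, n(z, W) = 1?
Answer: -1591155/391 ≈ -4069.4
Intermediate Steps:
O = -17
I = 204 (I = -2*(-102) = 204)
g(j) = -169 - 13*j (g(j) = -13*(13 + j) = -169 - 13*j)
285*((242/O + g(-13)/n(-11, -10)) + 1/(I - 227)) = 285*((242/(-17) + (-169 - 13*(-13))/1) + 1/(204 - 227)) = 285*((242*(-1/17) + (-169 + 169)*1) + 1/(-23)) = 285*((-242/17 + 0*1) - 1/23) = 285*((-242/17 + 0) - 1/23) = 285*(-242/17 - 1/23) = 285*(-5583/391) = -1591155/391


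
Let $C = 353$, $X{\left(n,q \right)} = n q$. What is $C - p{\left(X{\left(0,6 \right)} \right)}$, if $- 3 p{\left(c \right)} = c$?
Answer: $353$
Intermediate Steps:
$p{\left(c \right)} = - \frac{c}{3}$
$C - p{\left(X{\left(0,6 \right)} \right)} = 353 - - \frac{0 \cdot 6}{3} = 353 - \left(- \frac{1}{3}\right) 0 = 353 - 0 = 353 + 0 = 353$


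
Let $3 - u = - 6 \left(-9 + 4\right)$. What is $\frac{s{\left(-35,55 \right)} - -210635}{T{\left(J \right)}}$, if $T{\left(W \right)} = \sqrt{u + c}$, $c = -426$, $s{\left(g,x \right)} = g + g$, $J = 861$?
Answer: $- \frac{210565 i \sqrt{453}}{453} \approx - 9893.2 i$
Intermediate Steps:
$s{\left(g,x \right)} = 2 g$
$u = -27$ ($u = 3 - - 6 \left(-9 + 4\right) = 3 - \left(-6\right) \left(-5\right) = 3 - 30 = -27$)
$T{\left(W \right)} = i \sqrt{453}$ ($T{\left(W \right)} = \sqrt{-27 - 426} = \sqrt{-453} = i \sqrt{453}$)
$\frac{s{\left(-35,55 \right)} - -210635}{T{\left(J \right)}} = \frac{2 \left(-35\right) - -210635}{i \sqrt{453}} = \left(-70 + 210635\right) \left(- \frac{i \sqrt{453}}{453}\right) = 210565 \left(- \frac{i \sqrt{453}}{453}\right) = - \frac{210565 i \sqrt{453}}{453}$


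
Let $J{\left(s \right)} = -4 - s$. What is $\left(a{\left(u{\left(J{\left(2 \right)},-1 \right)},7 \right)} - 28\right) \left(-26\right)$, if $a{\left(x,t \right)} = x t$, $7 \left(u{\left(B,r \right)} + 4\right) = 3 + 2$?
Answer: $1326$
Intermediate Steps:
$u{\left(B,r \right)} = - \frac{23}{7}$ ($u{\left(B,r \right)} = -4 + \frac{3 + 2}{7} = -4 + \frac{1}{7} \cdot 5 = -4 + \frac{5}{7} = - \frac{23}{7}$)
$a{\left(x,t \right)} = t x$
$\left(a{\left(u{\left(J{\left(2 \right)},-1 \right)},7 \right)} - 28\right) \left(-26\right) = \left(7 \left(- \frac{23}{7}\right) - 28\right) \left(-26\right) = \left(-23 - 28\right) \left(-26\right) = \left(-51\right) \left(-26\right) = 1326$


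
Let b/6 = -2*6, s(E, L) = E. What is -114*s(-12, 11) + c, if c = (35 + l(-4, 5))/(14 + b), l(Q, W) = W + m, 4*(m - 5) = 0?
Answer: 79299/58 ≈ 1367.2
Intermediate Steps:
m = 5 (m = 5 + (¼)*0 = 5 + 0 = 5)
l(Q, W) = 5 + W (l(Q, W) = W + 5 = 5 + W)
b = -72 (b = 6*(-2*6) = 6*(-12) = -72)
c = -45/58 (c = (35 + (5 + 5))/(14 - 72) = (35 + 10)/(-58) = 45*(-1/58) = -45/58 ≈ -0.77586)
-114*s(-12, 11) + c = -114*(-12) - 45/58 = 1368 - 45/58 = 79299/58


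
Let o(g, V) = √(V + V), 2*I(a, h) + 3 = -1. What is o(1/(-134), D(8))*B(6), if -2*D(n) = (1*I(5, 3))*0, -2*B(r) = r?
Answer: 0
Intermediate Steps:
I(a, h) = -2 (I(a, h) = -3/2 + (½)*(-1) = -3/2 - ½ = -2)
B(r) = -r/2
D(n) = 0 (D(n) = -1*(-2)*0/2 = -(-1)*0 = -½*0 = 0)
o(g, V) = √2*√V (o(g, V) = √(2*V) = √2*√V)
o(1/(-134), D(8))*B(6) = (√2*√0)*(-½*6) = (√2*0)*(-3) = 0*(-3) = 0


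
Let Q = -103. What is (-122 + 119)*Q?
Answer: 309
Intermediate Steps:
(-122 + 119)*Q = (-122 + 119)*(-103) = -3*(-103) = 309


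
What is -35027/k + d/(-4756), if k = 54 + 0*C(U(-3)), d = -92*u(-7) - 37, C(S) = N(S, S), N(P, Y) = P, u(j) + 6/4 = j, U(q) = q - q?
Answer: -83314321/128412 ≈ -648.80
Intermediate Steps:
U(q) = 0
u(j) = -3/2 + j
C(S) = S
d = 745 (d = -92*(-3/2 - 7) - 37 = -92*(-17/2) - 37 = 782 - 37 = 745)
k = 54 (k = 54 + 0*0 = 54 + 0 = 54)
-35027/k + d/(-4756) = -35027/54 + 745/(-4756) = -35027*1/54 + 745*(-1/4756) = -35027/54 - 745/4756 = -83314321/128412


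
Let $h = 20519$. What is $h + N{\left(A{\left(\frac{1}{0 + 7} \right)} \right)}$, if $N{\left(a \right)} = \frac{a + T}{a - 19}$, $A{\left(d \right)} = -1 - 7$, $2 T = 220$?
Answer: $\frac{184637}{9} \approx 20515.0$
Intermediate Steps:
$T = 110$ ($T = \frac{1}{2} \cdot 220 = 110$)
$A{\left(d \right)} = -8$ ($A{\left(d \right)} = -1 - 7 = -8$)
$N{\left(a \right)} = \frac{110 + a}{-19 + a}$ ($N{\left(a \right)} = \frac{a + 110}{a - 19} = \frac{110 + a}{-19 + a}$)
$h + N{\left(A{\left(\frac{1}{0 + 7} \right)} \right)} = 20519 + \frac{110 - 8}{-19 - 8} = 20519 + \frac{1}{-27} \cdot 102 = 20519 - \frac{34}{9} = \frac{184637}{9}$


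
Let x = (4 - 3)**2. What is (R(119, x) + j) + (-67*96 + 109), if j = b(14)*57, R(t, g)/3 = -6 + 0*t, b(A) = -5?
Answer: -6626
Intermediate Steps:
x = 1 (x = 1**2 = 1)
R(t, g) = -18 (R(t, g) = 3*(-6 + 0*t) = 3*(-6 + 0) = 3*(-6) = -18)
j = -285 (j = -5*57 = -285)
(R(119, x) + j) + (-67*96 + 109) = (-18 - 285) + (-67*96 + 109) = -303 + (-6432 + 109) = -303 - 6323 = -6626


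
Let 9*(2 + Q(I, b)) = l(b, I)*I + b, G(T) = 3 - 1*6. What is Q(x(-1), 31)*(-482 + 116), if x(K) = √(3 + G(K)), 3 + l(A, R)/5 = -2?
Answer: -1586/3 ≈ -528.67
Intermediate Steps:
G(T) = -3 (G(T) = 3 - 6 = -3)
l(A, R) = -25 (l(A, R) = -15 + 5*(-2) = -15 - 10 = -25)
x(K) = 0 (x(K) = √(3 - 3) = √0 = 0)
Q(I, b) = -2 - 25*I/9 + b/9 (Q(I, b) = -2 + (-25*I + b)/9 = -2 + (b - 25*I)/9 = -2 + (-25*I/9 + b/9) = -2 - 25*I/9 + b/9)
Q(x(-1), 31)*(-482 + 116) = (-2 - 25/9*0 + (⅑)*31)*(-482 + 116) = (-2 + 0 + 31/9)*(-366) = (13/9)*(-366) = -1586/3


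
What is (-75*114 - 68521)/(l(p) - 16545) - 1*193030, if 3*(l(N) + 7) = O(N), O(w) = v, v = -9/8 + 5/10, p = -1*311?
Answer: -76679896886/397253 ≈ -1.9303e+5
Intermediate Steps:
p = -311
v = -5/8 (v = -9*⅛ + 5*(⅒) = -9/8 + ½ = -5/8 ≈ -0.62500)
O(w) = -5/8
l(N) = -173/24 (l(N) = -7 + (⅓)*(-5/8) = -7 - 5/24 = -173/24)
(-75*114 - 68521)/(l(p) - 16545) - 1*193030 = (-75*114 - 68521)/(-173/24 - 16545) - 1*193030 = (-8550 - 68521)/(-397253/24) - 193030 = -77071*(-24/397253) - 193030 = 1849704/397253 - 193030 = -76679896886/397253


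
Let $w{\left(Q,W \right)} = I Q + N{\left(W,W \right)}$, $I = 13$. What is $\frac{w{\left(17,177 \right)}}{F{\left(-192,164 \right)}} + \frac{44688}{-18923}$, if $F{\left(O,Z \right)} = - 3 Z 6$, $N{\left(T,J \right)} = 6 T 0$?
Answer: $- \frac{136100959}{55860696} \approx -2.4364$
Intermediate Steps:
$N{\left(T,J \right)} = 0$
$F{\left(O,Z \right)} = - 18 Z$
$w{\left(Q,W \right)} = 13 Q$ ($w{\left(Q,W \right)} = 13 Q + 0 = 13 Q$)
$\frac{w{\left(17,177 \right)}}{F{\left(-192,164 \right)}} + \frac{44688}{-18923} = \frac{13 \cdot 17}{\left(-18\right) 164} + \frac{44688}{-18923} = \frac{221}{-2952} + 44688 \left(- \frac{1}{18923}\right) = 221 \left(- \frac{1}{2952}\right) - \frac{44688}{18923} = - \frac{221}{2952} - \frac{44688}{18923} = - \frac{136100959}{55860696}$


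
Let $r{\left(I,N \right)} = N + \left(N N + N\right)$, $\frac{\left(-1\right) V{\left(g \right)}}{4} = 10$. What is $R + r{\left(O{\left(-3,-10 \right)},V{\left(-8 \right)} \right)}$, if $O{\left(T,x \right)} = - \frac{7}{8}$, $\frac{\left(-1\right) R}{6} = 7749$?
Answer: $-44974$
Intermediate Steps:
$R = -46494$ ($R = \left(-6\right) 7749 = -46494$)
$V{\left(g \right)} = -40$ ($V{\left(g \right)} = \left(-4\right) 10 = -40$)
$O{\left(T,x \right)} = - \frac{7}{8}$ ($O{\left(T,x \right)} = \left(-7\right) \frac{1}{8} = - \frac{7}{8}$)
$r{\left(I,N \right)} = N^{2} + 2 N$ ($r{\left(I,N \right)} = N + \left(N^{2} + N\right) = N + \left(N + N^{2}\right) = N^{2} + 2 N$)
$R + r{\left(O{\left(-3,-10 \right)},V{\left(-8 \right)} \right)} = -46494 - 40 \left(2 - 40\right) = -46494 - -1520 = -46494 + 1520 = -44974$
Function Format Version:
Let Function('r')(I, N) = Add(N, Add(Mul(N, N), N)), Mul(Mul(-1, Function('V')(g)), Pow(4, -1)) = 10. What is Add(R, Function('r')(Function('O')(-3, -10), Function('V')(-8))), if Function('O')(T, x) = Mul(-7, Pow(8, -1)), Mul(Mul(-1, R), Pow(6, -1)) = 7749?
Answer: -44974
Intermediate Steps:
R = -46494 (R = Mul(-6, 7749) = -46494)
Function('V')(g) = -40 (Function('V')(g) = Mul(-4, 10) = -40)
Function('O')(T, x) = Rational(-7, 8) (Function('O')(T, x) = Mul(-7, Rational(1, 8)) = Rational(-7, 8))
Function('r')(I, N) = Add(Pow(N, 2), Mul(2, N)) (Function('r')(I, N) = Add(N, Add(Pow(N, 2), N)) = Add(N, Add(N, Pow(N, 2))) = Add(Pow(N, 2), Mul(2, N)))
Add(R, Function('r')(Function('O')(-3, -10), Function('V')(-8))) = Add(-46494, Mul(-40, Add(2, -40))) = Add(-46494, Mul(-40, -38)) = Add(-46494, 1520) = -44974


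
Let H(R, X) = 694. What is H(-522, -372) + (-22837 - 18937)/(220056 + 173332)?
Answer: 136484749/196694 ≈ 693.89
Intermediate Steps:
H(-522, -372) + (-22837 - 18937)/(220056 + 173332) = 694 + (-22837 - 18937)/(220056 + 173332) = 694 - 41774/393388 = 694 - 41774*1/393388 = 694 - 20887/196694 = 136484749/196694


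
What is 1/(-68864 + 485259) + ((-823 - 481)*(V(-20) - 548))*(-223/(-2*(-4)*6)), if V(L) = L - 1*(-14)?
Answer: -4192545093832/1249185 ≈ -3.3562e+6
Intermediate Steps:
V(L) = 14 + L (V(L) = L + 14 = 14 + L)
1/(-68864 + 485259) + ((-823 - 481)*(V(-20) - 548))*(-223/(-2*(-4)*6)) = 1/(-68864 + 485259) + ((-823 - 481)*((14 - 20) - 548))*(-223/(-2*(-4)*6)) = 1/416395 + (-1304*(-6 - 548))*(-223/(8*6)) = 1/416395 + (-1304*(-554))*(-223/48) = 1/416395 + 722416*(-223*1/48) = 1/416395 + 722416*(-223/48) = 1/416395 - 10068673/3 = -4192545093832/1249185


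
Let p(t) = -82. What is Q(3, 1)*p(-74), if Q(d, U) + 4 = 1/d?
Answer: 902/3 ≈ 300.67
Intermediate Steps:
Q(d, U) = -4 + 1/d
Q(3, 1)*p(-74) = (-4 + 1/3)*(-82) = (-4 + ⅓)*(-82) = -11/3*(-82) = 902/3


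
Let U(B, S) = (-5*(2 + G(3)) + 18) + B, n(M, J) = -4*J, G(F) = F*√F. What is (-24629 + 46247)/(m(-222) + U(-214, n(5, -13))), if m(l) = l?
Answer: -9252504/182509 + 324270*√3/182509 ≈ -47.619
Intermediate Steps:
G(F) = F^(3/2)
U(B, S) = 8 + B - 15*√3 (U(B, S) = (-5*(2 + 3^(3/2)) + 18) + B = (-5*(2 + 3*√3) + 18) + B = ((-10 - 15*√3) + 18) + B = (8 - 15*√3) + B = 8 + B - 15*√3)
(-24629 + 46247)/(m(-222) + U(-214, n(5, -13))) = (-24629 + 46247)/(-222 + (8 - 214 - 15*√3)) = 21618/(-222 + (-206 - 15*√3)) = 21618/(-428 - 15*√3)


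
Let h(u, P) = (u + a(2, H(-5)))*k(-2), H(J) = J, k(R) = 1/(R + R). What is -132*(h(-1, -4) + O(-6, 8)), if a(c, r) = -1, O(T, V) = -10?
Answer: 1254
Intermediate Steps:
k(R) = 1/(2*R)
h(u, P) = ¼ - u/4 (h(u, P) = (u - 1)*((½)/(-2)) = (-1 + u)*((½)*(-½)) = (-1 + u)*(-¼) = ¼ - u/4)
-132*(h(-1, -4) + O(-6, 8)) = -132*((¼ - ¼*(-1)) - 10) = -132*((¼ + ¼) - 10) = -132*(½ - 10) = -132*(-19/2) = 1254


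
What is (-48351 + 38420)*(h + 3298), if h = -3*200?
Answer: -26793838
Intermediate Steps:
h = -600
(-48351 + 38420)*(h + 3298) = (-48351 + 38420)*(-600 + 3298) = -9931*2698 = -26793838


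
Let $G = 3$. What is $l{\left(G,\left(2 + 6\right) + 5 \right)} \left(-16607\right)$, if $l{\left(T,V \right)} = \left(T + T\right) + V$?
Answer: $-315533$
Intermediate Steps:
$l{\left(T,V \right)} = V + 2 T$ ($l{\left(T,V \right)} = 2 T + V = V + 2 T$)
$l{\left(G,\left(2 + 6\right) + 5 \right)} \left(-16607\right) = \left(\left(\left(2 + 6\right) + 5\right) + 2 \cdot 3\right) \left(-16607\right) = \left(\left(8 + 5\right) + 6\right) \left(-16607\right) = \left(13 + 6\right) \left(-16607\right) = 19 \left(-16607\right) = -315533$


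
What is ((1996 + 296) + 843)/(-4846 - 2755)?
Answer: -285/691 ≈ -0.41245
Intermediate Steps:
((1996 + 296) + 843)/(-4846 - 2755) = (2292 + 843)/(-7601) = 3135*(-1/7601) = -285/691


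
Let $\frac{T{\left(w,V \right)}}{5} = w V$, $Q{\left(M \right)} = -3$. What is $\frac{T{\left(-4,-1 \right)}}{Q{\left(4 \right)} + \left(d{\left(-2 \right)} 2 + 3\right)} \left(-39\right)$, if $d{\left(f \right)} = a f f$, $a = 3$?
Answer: $- \frac{65}{2} \approx -32.5$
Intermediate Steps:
$d{\left(f \right)} = 3 f^{2}$ ($d{\left(f \right)} = 3 f f = 3 f^{2}$)
$T{\left(w,V \right)} = 5 V w$ ($T{\left(w,V \right)} = 5 w V = 5 V w$)
$\frac{T{\left(-4,-1 \right)}}{Q{\left(4 \right)} + \left(d{\left(-2 \right)} 2 + 3\right)} \left(-39\right) = \frac{5 \left(-1\right) \left(-4\right)}{-3 + \left(3 \left(-2\right)^{2} \cdot 2 + 3\right)} \left(-39\right) = \frac{1}{-3 + \left(3 \cdot 4 \cdot 2 + 3\right)} 20 \left(-39\right) = \frac{1}{-3 + \left(12 \cdot 2 + 3\right)} 20 \left(-39\right) = \frac{1}{-3 + \left(24 + 3\right)} 20 \left(-39\right) = \frac{1}{-3 + 27} \cdot 20 \left(-39\right) = \frac{1}{24} \cdot 20 \left(-39\right) = \frac{5}{6} \left(-39\right) = - \frac{65}{2}$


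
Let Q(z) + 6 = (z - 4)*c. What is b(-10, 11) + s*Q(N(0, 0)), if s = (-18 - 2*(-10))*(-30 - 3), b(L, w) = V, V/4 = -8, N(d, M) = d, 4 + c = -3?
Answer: -1484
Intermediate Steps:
c = -7 (c = -4 - 3 = -7)
V = -32 (V = 4*(-8) = -32)
b(L, w) = -32
s = -66 (s = (-18 + 20)*(-33) = 2*(-33) = -66)
Q(z) = 22 - 7*z (Q(z) = -6 + (z - 4)*(-7) = -6 + (-4 + z)*(-7) = -6 + (28 - 7*z) = 22 - 7*z)
b(-10, 11) + s*Q(N(0, 0)) = -32 - 66*(22 - 7*0) = -32 - 66*(22 + 0) = -32 - 66*22 = -32 - 1452 = -1484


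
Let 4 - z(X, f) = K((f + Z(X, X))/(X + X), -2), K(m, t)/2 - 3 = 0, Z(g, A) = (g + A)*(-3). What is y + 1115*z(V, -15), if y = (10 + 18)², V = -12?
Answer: -1446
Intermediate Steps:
Z(g, A) = -3*A - 3*g (Z(g, A) = (A + g)*(-3) = -3*A - 3*g)
K(m, t) = 6 (K(m, t) = 6 + 2*0 = 6 + 0 = 6)
y = 784 (y = 28² = 784)
z(X, f) = -2 (z(X, f) = 4 - 1*6 = 4 - 6 = -2)
y + 1115*z(V, -15) = 784 + 1115*(-2) = 784 - 2230 = -1446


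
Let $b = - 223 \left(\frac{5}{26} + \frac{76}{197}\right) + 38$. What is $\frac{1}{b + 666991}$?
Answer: $\frac{5122}{3415862235} \approx 1.4995 \cdot 10^{-6}$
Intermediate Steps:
$b = - \frac{465667}{5122}$ ($b = - 223 \left(5 \cdot \frac{1}{26} + 76 \cdot \frac{1}{197}\right) + 38 = - 223 \left(\frac{5}{26} + \frac{76}{197}\right) + 38 = \left(-223\right) \frac{2961}{5122} + 38 = - \frac{660303}{5122} + 38 = - \frac{465667}{5122} \approx -90.915$)
$\frac{1}{b + 666991} = \frac{1}{- \frac{465667}{5122} + 666991} = \frac{1}{\frac{3415862235}{5122}} = \frac{5122}{3415862235}$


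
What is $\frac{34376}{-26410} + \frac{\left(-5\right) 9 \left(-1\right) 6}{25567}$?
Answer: $- \frac{435880246}{337612235} \approx -1.2911$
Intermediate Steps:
$\frac{34376}{-26410} + \frac{\left(-5\right) 9 \left(-1\right) 6}{25567} = 34376 \left(- \frac{1}{26410}\right) + - 5 \left(\left(-9\right) 6\right) \frac{1}{25567} = - \frac{17188}{13205} + \left(-5\right) \left(-54\right) \frac{1}{25567} = - \frac{17188}{13205} + 270 \cdot \frac{1}{25567} = - \frac{17188}{13205} + \frac{270}{25567} = - \frac{435880246}{337612235}$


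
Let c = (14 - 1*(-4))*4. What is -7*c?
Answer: -504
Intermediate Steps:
c = 72 (c = (14 + 4)*4 = 18*4 = 72)
-7*c = -7*72 = -504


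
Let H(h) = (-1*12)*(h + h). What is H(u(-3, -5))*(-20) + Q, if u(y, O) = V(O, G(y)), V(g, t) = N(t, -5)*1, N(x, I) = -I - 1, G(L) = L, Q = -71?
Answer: 1849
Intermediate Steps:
N(x, I) = -1 - I
V(g, t) = 4 (V(g, t) = (-1 - 1*(-5))*1 = (-1 + 5)*1 = 4*1 = 4)
u(y, O) = 4
H(h) = -24*h
H(u(-3, -5))*(-20) + Q = -24*4*(-20) - 71 = -96*(-20) - 71 = 1920 - 71 = 1849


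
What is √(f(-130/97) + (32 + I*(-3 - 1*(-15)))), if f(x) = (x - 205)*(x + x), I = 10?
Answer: 2*√1658517/97 ≈ 26.553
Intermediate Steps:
f(x) = 2*x*(-205 + x) (f(x) = (-205 + x)*(2*x) = 2*x*(-205 + x))
√(f(-130/97) + (32 + I*(-3 - 1*(-15)))) = √(2*(-130/97)*(-205 - 130/97) + (32 + 10*(-3 - 1*(-15)))) = √(2*(-130*1/97)*(-205 - 130*1/97) + (32 + 10*(-3 + 15))) = √(2*(-130/97)*(-205 - 130/97) + (32 + 10*12)) = √(2*(-130/97)*(-20015/97) + (32 + 120)) = √(5203900/9409 + 152) = √(6634068/9409) = 2*√1658517/97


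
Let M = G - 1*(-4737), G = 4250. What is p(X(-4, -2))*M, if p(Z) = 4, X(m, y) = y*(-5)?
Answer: 35948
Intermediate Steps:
X(m, y) = -5*y
M = 8987 (M = 4250 - 1*(-4737) = 4250 + 4737 = 8987)
p(X(-4, -2))*M = 4*8987 = 35948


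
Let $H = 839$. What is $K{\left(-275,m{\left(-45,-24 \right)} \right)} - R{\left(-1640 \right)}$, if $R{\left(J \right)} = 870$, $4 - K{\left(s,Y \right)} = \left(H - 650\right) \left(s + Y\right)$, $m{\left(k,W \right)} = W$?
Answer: $55645$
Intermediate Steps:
$K{\left(s,Y \right)} = 4 - 189 Y - 189 s$ ($K{\left(s,Y \right)} = 4 - \left(839 - 650\right) \left(s + Y\right) = 4 - 189 \left(Y + s\right) = 4 - \left(189 Y + 189 s\right) = 4 - 189 Y - 189 s$)
$K{\left(-275,m{\left(-45,-24 \right)} \right)} - R{\left(-1640 \right)} = \left(4 - -4536 - -51975\right) - 870 = \left(4 + 4536 + 51975\right) - 870 = 56515 - 870 = 55645$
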